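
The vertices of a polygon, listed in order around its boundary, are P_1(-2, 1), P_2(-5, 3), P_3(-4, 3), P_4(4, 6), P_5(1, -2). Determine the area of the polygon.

28.5

Σ = (-1) + (-3) + (-36) + (-14) + (-3) = -57
Area = |Σ|/2 = 28.5.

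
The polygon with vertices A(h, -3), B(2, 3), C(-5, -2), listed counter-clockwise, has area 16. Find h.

0

Write out the shoelace sum; only the two edges meeting at A involve h:
2·Area = [((-5)·(-3) − h·(-2)) + (h·3 − 2·(-3))] + 11
       = 5·h + 32 = 32
⇒ h = 0.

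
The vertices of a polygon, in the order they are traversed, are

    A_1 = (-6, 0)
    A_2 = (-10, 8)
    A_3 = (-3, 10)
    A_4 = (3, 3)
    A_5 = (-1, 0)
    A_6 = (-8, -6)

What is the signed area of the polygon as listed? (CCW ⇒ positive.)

Apply Gauss's area formula: 2A = Σ (x_i·y_{i+1} − x_{i+1}·y_i), indices taken mod 6.
Cross-terms: -48, -76, -39, 3, 6, -36  ⇒  Σ = -190
Signed area = Σ/2 = -95 (negative ⇒ clockwise traversal).

-95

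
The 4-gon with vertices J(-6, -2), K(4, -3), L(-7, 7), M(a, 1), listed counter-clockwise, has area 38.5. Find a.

The doubled signed area Σ (x_i y_{i+1} − x_{i+1} y_i) is linear in a.
With a=0 it equals 32; the coefficient of a is -9 (from the two edges through M).
So -9·a + 32 = 2·38.5 = 77 ⇒ a = -5.

-5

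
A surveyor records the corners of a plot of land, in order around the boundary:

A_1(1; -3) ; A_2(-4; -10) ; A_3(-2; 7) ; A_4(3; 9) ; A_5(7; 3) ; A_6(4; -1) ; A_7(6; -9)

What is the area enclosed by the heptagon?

Apply the shoelace formula: 2A = Σ (x_i·y_{i+1} − x_{i+1}·y_i), indices taken mod 7.
A_1→A_2: (1)(-10) − (-4)(-3) = -22
A_2→A_3: (-4)(7) − (-2)(-10) = -48
A_3→A_4: (-2)(9) − (3)(7) = -39
A_4→A_5: (3)(3) − (7)(9) = -54
A_5→A_6: (7)(-1) − (4)(3) = -19
A_6→A_7: (4)(-9) − (6)(-1) = -30
A_7→A_1: (6)(-3) − (1)(-9) = -9
Σ = -221
Area = |Σ|/2 = 110.5.

110.5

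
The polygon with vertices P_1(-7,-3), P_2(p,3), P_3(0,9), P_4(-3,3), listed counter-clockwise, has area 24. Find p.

1

The doubled signed area Σ (x_i y_{i+1} − x_{i+1} y_i) is linear in p.
With p=0 it equals 36; the coefficient of p is 12 (from the two edges through P_2).
So 12·p + 36 = 2·24 = 48 ⇒ p = 1.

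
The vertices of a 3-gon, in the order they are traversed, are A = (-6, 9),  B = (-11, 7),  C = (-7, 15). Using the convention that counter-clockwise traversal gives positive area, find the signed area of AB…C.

-16

Apply the surveyor's formula: 2A = Σ (x_i·y_{i+1} − x_{i+1}·y_i), indices taken mod 3.
Σ = (57) + (-116) + (27) = -32
Signed area = Σ/2 = -16 (negative ⇒ clockwise traversal).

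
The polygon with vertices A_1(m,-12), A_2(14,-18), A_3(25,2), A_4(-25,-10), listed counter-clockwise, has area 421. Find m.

-12

The doubled signed area Σ (x_i y_{i+1} − x_{i+1} y_i) is linear in m.
With m=0 it equals 746; the coefficient of m is -8 (from the two edges through A_1).
So -8·m + 746 = 2·421 = 842 ⇒ m = -12.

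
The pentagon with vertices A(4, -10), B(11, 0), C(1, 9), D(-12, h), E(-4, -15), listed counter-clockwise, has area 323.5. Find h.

10

Write out the shoelace sum; only the two edges meeting at D involve h:
2·Area = [(1·h − (-12)·9) + ((-12)·(-15) − (-4)·h)] + 309
       = 5·h + 597 = 647
⇒ h = 10.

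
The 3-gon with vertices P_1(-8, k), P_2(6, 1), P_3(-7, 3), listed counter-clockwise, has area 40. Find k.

Write out the shoelace sum; only the two edges meeting at P_1 involve k:
2·Area = [((-7)·k − (-8)·3) + ((-8)·1 − 6·k)] + 25
       = -13·k + 41 = 80
⇒ k = -3.

-3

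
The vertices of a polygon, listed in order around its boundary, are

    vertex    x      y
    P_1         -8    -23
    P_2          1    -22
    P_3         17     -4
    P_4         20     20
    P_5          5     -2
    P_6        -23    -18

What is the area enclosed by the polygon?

Σ = (199) + (370) + (420) + (-140) + (-136) + (385) = 1098
Area = |Σ|/2 = 549.

549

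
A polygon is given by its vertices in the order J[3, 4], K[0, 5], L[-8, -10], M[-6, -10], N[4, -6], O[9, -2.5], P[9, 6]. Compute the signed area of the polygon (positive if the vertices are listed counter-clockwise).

144.75

Apply Gauss's area formula: 2A = Σ (x_i·y_{i+1} − x_{i+1}·y_i), indices taken mod 7.
Cross-terms: 15, 40, 20, 76, 44, 76.5, 18  ⇒  Σ = 289.5
Signed area = Σ/2 = 144.75 (positive ⇒ counter-clockwise traversal).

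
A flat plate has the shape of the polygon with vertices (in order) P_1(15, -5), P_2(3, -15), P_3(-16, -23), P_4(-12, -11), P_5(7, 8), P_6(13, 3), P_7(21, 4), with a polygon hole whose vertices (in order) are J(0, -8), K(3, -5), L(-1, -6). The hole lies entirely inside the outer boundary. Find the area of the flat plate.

Outer boundary:
Σ = (-210) + (-309) + (-100) + (-19) + (-83) + (-11) + (-165) = -897
Area = |Σ|/2 = 448.5.
Hole:
Apply the surveyor's formula: 2A = Σ (x_i·y_{i+1} − x_{i+1}·y_i), indices taken mod 3.
J→K: (0)(-5) − (3)(-8) = 24
K→L: (3)(-6) − (-1)(-5) = -23
L→J: (-1)(-8) − (0)(-6) = 8
Σ = 9
Area = |Σ|/2 = 4.5.
Net area = 448.5 − 4.5 = 444.

444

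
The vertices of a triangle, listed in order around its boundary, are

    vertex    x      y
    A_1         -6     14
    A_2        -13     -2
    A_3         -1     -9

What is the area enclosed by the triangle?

120.5

Apply the shoelace formula: 2A = Σ (x_i·y_{i+1} − x_{i+1}·y_i), indices taken mod 3.
Σ = (194) + (115) + (-68) = 241
Area = |Σ|/2 = 120.5.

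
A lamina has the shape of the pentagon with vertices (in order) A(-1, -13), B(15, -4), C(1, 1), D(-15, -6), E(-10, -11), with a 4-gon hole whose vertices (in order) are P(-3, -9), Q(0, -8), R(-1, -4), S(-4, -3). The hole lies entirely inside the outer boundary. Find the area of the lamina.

210.5

Outer boundary:
Apply Gauss's area formula: 2A = Σ (x_i·y_{i+1} − x_{i+1}·y_i), indices taken mod 5.
Cross-terms: 199, 19, 9, 105, 119  ⇒  Σ = 451
Area = |Σ|/2 = 225.5.
Hole:
Apply the shoelace (surveyor's) formula: 2A = Σ (x_i·y_{i+1} − x_{i+1}·y_i), indices taken mod 4.
Σ = (24) + (-8) + (-13) + (27) = 30
Area = |Σ|/2 = 15.
Net area = 225.5 − 15 = 210.5.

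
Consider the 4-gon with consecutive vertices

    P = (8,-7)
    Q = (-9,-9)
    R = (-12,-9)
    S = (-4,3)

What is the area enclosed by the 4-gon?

115

Cross-terms: -135, -27, -72, 4  ⇒  Σ = -230
Area = |Σ|/2 = 115.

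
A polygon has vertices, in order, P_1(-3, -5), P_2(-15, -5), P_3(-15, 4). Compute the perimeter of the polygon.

36

|P_1P_2| = √((-12)² + (0)²) = √144 = 12
|P_2P_3| = √((0)² + (9)²) = √81 = 9
|P_3P_1| = √((12)² + (-9)²) = √225 = 15
Perimeter = 12 + 9 + 15 = 36.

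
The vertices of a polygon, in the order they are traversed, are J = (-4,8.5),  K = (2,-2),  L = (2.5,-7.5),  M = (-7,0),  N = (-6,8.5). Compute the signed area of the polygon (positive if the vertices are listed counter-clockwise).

-74

Apply Gauss's area formula: 2A = Σ (x_i·y_{i+1} − x_{i+1}·y_i), indices taken mod 5.
J→K: (-4)(-2) − (2)(8.5) = -9
K→L: (2)(-7.5) − (2.5)(-2) = -10
L→M: (2.5)(0) − (-7)(-7.5) = -52.5
M→N: (-7)(8.5) − (-6)(0) = -59.5
N→J: (-6)(8.5) − (-4)(8.5) = -17
Σ = -148
Signed area = Σ/2 = -74 (negative ⇒ clockwise traversal).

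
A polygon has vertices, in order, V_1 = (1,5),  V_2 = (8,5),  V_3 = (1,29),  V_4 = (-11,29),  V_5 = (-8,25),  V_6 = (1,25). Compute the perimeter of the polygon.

78

|V_1V_2| = √((7)² + (0)²) = √49 = 7
|V_2V_3| = √((-7)² + (24)²) = √625 = 25
|V_3V_4| = √((-12)² + (0)²) = √144 = 12
|V_4V_5| = √((3)² + (-4)²) = √25 = 5
|V_5V_6| = √((9)² + (0)²) = √81 = 9
|V_6V_1| = √((0)² + (-20)²) = √400 = 20
Perimeter = 7 + 25 + 12 + 5 + 9 + 20 = 78.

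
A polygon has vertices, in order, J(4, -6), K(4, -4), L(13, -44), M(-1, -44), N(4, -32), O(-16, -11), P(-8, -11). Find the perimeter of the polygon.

|JK| = √((0)² + (2)²) = √4 = 2
|KL| = √((9)² + (-40)²) = √1681 = 41
|LM| = √((-14)² + (0)²) = √196 = 14
|MN| = √((5)² + (12)²) = √169 = 13
|NO| = √((-20)² + (21)²) = √841 = 29
|OP| = √((8)² + (0)²) = √64 = 8
|PJ| = √((12)² + (5)²) = √169 = 13
Perimeter = 2 + 41 + 14 + 13 + 29 + 8 + 13 = 120.

120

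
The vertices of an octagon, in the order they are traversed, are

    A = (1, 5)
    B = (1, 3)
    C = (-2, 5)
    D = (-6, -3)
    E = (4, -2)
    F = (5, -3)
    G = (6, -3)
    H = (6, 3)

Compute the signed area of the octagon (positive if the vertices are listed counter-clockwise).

66.5

A→B: (1)(3) − (1)(5) = -2
B→C: (1)(5) − (-2)(3) = 11
C→D: (-2)(-3) − (-6)(5) = 36
D→E: (-6)(-2) − (4)(-3) = 24
E→F: (4)(-3) − (5)(-2) = -2
F→G: (5)(-3) − (6)(-3) = 3
G→H: (6)(3) − (6)(-3) = 36
H→A: (6)(5) − (1)(3) = 27
Σ = 133
Signed area = Σ/2 = 66.5 (positive ⇒ counter-clockwise traversal).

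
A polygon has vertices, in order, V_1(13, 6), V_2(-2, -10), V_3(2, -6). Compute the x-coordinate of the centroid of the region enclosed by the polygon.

Apply Gauss's area formula. First the cross-terms c_i = x_i·y_{i+1} − x_{i+1}·y_i:
  -118, 32, 90  ⇒  2A = 4, A = 2.
Then Σ (x_i + x_{i+1})·c_i = 52, so x̄ = 52 / (6·2) = 13/3.

13/3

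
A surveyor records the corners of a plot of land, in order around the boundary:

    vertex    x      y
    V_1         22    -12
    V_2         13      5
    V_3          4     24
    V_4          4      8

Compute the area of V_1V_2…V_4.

135

Apply the surveyor's formula: 2A = Σ (x_i·y_{i+1} − x_{i+1}·y_i), indices taken mod 4.
Cross-terms: 266, 292, -64, -224  ⇒  Σ = 270
Area = |Σ|/2 = 135.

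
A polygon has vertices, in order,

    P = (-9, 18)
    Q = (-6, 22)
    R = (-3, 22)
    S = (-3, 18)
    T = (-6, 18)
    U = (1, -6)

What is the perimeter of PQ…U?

66

|PQ| = √((3)² + (4)²) = √25 = 5
|QR| = √((3)² + (0)²) = √9 = 3
|RS| = √((0)² + (-4)²) = √16 = 4
|ST| = √((-3)² + (0)²) = √9 = 3
|TU| = √((7)² + (-24)²) = √625 = 25
|UP| = √((-10)² + (24)²) = √676 = 26
Perimeter = 5 + 3 + 4 + 3 + 25 + 26 = 66.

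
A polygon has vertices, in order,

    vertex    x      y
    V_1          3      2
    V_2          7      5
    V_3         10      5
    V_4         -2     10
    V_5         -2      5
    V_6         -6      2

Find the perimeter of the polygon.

|V_1V_2| = √((4)² + (3)²) = √25 = 5
|V_2V_3| = √((3)² + (0)²) = √9 = 3
|V_3V_4| = √((-12)² + (5)²) = √169 = 13
|V_4V_5| = √((0)² + (-5)²) = √25 = 5
|V_5V_6| = √((-4)² + (-3)²) = √25 = 5
|V_6V_1| = √((9)² + (0)²) = √81 = 9
Perimeter = 5 + 3 + 13 + 5 + 5 + 9 = 40.

40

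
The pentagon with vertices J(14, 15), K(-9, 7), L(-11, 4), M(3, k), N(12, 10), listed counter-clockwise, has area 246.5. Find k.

The doubled signed area Σ (x_i y_{i+1} − x_{i+1} y_i) is linear in k.
With k=0 it equals 332; the coefficient of k is -23 (from the two edges through M).
So -23·k + 332 = 2·246.5 = 493 ⇒ k = -7.

-7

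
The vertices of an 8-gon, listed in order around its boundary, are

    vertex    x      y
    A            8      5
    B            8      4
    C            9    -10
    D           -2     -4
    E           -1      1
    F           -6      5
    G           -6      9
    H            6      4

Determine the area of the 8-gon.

Σ = (-8) + (-116) + (-56) + (-6) + (1) + (-24) + (-78) + (-2) = -289
Area = |Σ|/2 = 144.5.

144.5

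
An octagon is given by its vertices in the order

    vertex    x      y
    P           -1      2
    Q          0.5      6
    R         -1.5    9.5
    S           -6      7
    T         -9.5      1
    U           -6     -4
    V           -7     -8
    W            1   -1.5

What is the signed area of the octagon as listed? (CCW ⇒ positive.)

98.375

Apply the surveyor's formula: 2A = Σ (x_i·y_{i+1} − x_{i+1}·y_i), indices taken mod 8.
Cross-terms: -7, 13.75, 46.5, 60.5, 44, 20, 18.5, 0.5  ⇒  Σ = 196.75
Signed area = Σ/2 = 98.375 (positive ⇒ counter-clockwise traversal).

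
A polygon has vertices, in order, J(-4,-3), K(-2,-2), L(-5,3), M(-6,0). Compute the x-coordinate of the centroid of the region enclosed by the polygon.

Apply the surveyor's formula. First the cross-terms c_i = x_i·y_{i+1} − x_{i+1}·y_i:
  2, -16, 18, 18  ⇒  2A = 22, A = 11.
Then Σ (x_i + x_{i+1})·c_i = -278, so x̄ = -278 / (6·11) = -139/33.

-139/33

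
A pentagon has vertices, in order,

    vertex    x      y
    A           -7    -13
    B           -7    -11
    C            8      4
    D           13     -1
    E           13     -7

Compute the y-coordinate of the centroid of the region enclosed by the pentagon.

Apply the shoelace formula. First the cross-terms c_i = x_i·y_{i+1} − x_{i+1}·y_i:
  -14, 60, -60, -78, -218  ⇒  2A = -310, A = -155.
Then Σ (y_i + y_{i+1})·c_i = 4720, so ȳ = 4720 / (6·(-155)) = -472/93.

-472/93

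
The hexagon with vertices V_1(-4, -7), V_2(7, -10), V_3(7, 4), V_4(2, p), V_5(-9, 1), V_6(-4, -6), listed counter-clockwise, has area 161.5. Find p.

Write out the shoelace sum; only the two edges meeting at V_4 involve p:
2·Area = [(7·p − 2·4) + (2·1 − (-9)·p)] + 249
       = 16·p + 243 = 323
⇒ p = 5.

5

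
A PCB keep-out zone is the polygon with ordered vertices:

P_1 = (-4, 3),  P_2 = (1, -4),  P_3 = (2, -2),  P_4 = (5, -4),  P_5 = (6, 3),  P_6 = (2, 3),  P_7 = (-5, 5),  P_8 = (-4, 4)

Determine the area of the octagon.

50.5

P_1→P_2: (-4)(-4) − (1)(3) = 13
P_2→P_3: (1)(-2) − (2)(-4) = 6
P_3→P_4: (2)(-4) − (5)(-2) = 2
P_4→P_5: (5)(3) − (6)(-4) = 39
P_5→P_6: (6)(3) − (2)(3) = 12
P_6→P_7: (2)(5) − (-5)(3) = 25
P_7→P_8: (-5)(4) − (-4)(5) = 0
P_8→P_1: (-4)(3) − (-4)(4) = 4
Σ = 101
Area = |Σ|/2 = 50.5.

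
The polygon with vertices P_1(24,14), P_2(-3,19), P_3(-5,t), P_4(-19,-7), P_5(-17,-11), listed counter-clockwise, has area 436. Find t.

Write out the shoelace sum; only the two edges meeting at P_3 involve t:
2·Area = [((-3)·t − (-5)·19) + ((-5)·(-7) − (-19)·t)] + 614
       = 16·t + 744 = 872
⇒ t = 8.

8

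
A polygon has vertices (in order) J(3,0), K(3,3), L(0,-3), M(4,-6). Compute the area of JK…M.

15

Σ = (9) + (-9) + (12) + (18) = 30
Area = |Σ|/2 = 15.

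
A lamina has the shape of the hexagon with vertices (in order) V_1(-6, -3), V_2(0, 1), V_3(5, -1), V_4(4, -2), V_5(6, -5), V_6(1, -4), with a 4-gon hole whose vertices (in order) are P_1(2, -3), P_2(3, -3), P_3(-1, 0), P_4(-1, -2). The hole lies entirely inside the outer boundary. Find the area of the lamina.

Outer boundary:
V_1→V_2: (-6)(1) − (0)(-3) = -6
V_2→V_3: (0)(-1) − (5)(1) = -5
V_3→V_4: (5)(-2) − (4)(-1) = -6
V_4→V_5: (4)(-5) − (6)(-2) = -8
V_5→V_6: (6)(-4) − (1)(-5) = -19
V_6→V_1: (1)(-3) − (-6)(-4) = -27
Σ = -71
Area = |Σ|/2 = 35.5.
Hole:
Apply the surveyor's formula: 2A = Σ (x_i·y_{i+1} − x_{i+1}·y_i), indices taken mod 4.
Σ = (3) + (-3) + (2) + (7) = 9
Area = |Σ|/2 = 4.5.
Net area = 35.5 − 4.5 = 31.

31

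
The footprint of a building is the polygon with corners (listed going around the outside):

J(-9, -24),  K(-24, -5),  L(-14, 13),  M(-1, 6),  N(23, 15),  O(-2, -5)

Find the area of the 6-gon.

Apply Gauss's area formula: 2A = Σ (x_i·y_{i+1} − x_{i+1}·y_i), indices taken mod 6.
Σ = (-531) + (-382) + (-71) + (-153) + (-85) + (3) = -1219
Area = |Σ|/2 = 609.5.

609.5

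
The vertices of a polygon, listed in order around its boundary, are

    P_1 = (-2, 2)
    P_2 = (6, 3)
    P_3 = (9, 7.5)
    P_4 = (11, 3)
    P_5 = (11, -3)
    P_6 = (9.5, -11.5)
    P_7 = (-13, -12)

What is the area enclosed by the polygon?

266.5

Cross-terms: -18, 18, -55.5, -66, -98, -263.5, -50  ⇒  Σ = -533
Area = |Σ|/2 = 266.5.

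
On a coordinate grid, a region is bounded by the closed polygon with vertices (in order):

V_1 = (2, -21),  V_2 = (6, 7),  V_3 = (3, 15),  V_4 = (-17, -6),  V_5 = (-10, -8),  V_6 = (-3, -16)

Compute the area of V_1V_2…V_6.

376.5

Apply the shoelace formula: 2A = Σ (x_i·y_{i+1} − x_{i+1}·y_i), indices taken mod 6.
Σ = (140) + (69) + (237) + (76) + (136) + (95) = 753
Area = |Σ|/2 = 376.5.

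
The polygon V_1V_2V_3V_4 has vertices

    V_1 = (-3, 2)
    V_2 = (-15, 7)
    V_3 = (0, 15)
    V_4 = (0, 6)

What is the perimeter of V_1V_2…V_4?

44

|V_1V_2| = √((-12)² + (5)²) = √169 = 13
|V_2V_3| = √((15)² + (8)²) = √289 = 17
|V_3V_4| = √((0)² + (-9)²) = √81 = 9
|V_4V_1| = √((-3)² + (-4)²) = √25 = 5
Perimeter = 13 + 17 + 9 + 5 = 44.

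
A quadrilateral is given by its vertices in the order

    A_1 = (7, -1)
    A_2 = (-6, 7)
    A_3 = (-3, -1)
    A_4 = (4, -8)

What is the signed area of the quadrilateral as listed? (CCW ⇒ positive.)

75

Apply the shoelace (surveyor's) formula: 2A = Σ (x_i·y_{i+1} − x_{i+1}·y_i), indices taken mod 4.
Σ = (43) + (27) + (28) + (52) = 150
Signed area = Σ/2 = 75 (positive ⇒ counter-clockwise traversal).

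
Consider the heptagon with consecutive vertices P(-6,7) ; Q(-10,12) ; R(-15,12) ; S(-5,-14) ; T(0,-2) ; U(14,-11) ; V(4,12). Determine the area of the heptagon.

P→Q: (-6)(12) − (-10)(7) = -2
Q→R: (-10)(12) − (-15)(12) = 60
R→S: (-15)(-14) − (-5)(12) = 270
S→T: (-5)(-2) − (0)(-14) = 10
T→U: (0)(-11) − (14)(-2) = 28
U→V: (14)(12) − (4)(-11) = 212
V→P: (4)(7) − (-6)(12) = 100
Σ = 678
Area = |Σ|/2 = 339.

339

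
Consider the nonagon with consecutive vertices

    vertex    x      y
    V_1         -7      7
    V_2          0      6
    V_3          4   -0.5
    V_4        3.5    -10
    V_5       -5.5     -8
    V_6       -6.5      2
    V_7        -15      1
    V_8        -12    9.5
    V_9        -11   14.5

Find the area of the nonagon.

201.125

Σ = (-42) + (-24) + (-38.25) + (-83) + (-63) + (23.5) + (-130.5) + (-69.5) + (24.5) = -402.25
Area = |Σ|/2 = 201.125.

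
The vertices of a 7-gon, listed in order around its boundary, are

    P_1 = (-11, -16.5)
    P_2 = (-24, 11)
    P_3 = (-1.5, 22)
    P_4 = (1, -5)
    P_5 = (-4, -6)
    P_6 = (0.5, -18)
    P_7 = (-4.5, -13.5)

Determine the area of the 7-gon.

578

Apply the shoelace (surveyor's) formula: 2A = Σ (x_i·y_{i+1} − x_{i+1}·y_i), indices taken mod 7.
Σ = (-517) + (-511.5) + (-14.5) + (-26) + (75) + (-87.75) + (-74.25) = -1156
Area = |Σ|/2 = 578.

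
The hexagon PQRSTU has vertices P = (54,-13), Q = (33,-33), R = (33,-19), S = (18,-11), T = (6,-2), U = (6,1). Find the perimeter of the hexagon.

|PQ| = √((-21)² + (-20)²) = √841 = 29
|QR| = √((0)² + (14)²) = √196 = 14
|RS| = √((-15)² + (8)²) = √289 = 17
|ST| = √((-12)² + (9)²) = √225 = 15
|TU| = √((0)² + (3)²) = √9 = 3
|UP| = √((48)² + (-14)²) = √2500 = 50
Perimeter = 29 + 14 + 17 + 15 + 3 + 50 = 128.

128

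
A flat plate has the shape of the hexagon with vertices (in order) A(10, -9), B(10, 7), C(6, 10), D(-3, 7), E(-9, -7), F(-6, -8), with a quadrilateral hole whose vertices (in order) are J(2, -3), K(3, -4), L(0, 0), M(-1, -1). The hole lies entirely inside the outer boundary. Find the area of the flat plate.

Outer boundary:
Apply the shoelace (surveyor's) formula: 2A = Σ (x_i·y_{i+1} − x_{i+1}·y_i), indices taken mod 6.
Σ = (160) + (58) + (72) + (84) + (30) + (134) = 538
Area = |Σ|/2 = 269.
Hole:
Apply the shoelace formula: 2A = Σ (x_i·y_{i+1} − x_{i+1}·y_i), indices taken mod 4.
Σ = (1) + (0) + (0) + (5) = 6
Area = |Σ|/2 = 3.
Net area = 269 − 3 = 266.

266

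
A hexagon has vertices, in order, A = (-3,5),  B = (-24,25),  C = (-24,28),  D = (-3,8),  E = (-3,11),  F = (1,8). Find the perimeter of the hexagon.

74

|AB| = √((-21)² + (20)²) = √841 = 29
|BC| = √((0)² + (3)²) = √9 = 3
|CD| = √((21)² + (-20)²) = √841 = 29
|DE| = √((0)² + (3)²) = √9 = 3
|EF| = √((4)² + (-3)²) = √25 = 5
|FA| = √((-4)² + (-3)²) = √25 = 5
Perimeter = 29 + 3 + 29 + 3 + 5 + 5 = 74.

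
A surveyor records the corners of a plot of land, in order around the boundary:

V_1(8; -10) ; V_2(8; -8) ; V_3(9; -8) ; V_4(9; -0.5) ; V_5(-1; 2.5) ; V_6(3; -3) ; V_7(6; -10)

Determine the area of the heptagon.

Cross-terms: 16, 8, 67.5, 22, -4.5, -12, 20  ⇒  Σ = 117
Area = |Σ|/2 = 58.5.

58.5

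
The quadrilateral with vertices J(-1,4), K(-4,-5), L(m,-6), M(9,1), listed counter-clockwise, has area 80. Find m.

4

Write out the shoelace sum; only the two edges meeting at L involve m:
2·Area = [((-4)·(-6) − m·(-5)) + (m·1 − 9·(-6))] + 58
       = 6·m + 136 = 160
⇒ m = 4.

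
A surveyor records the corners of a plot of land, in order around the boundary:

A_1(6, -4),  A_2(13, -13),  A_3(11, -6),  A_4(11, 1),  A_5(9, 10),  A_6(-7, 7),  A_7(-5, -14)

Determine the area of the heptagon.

Apply Gauss's area formula: 2A = Σ (x_i·y_{i+1} − x_{i+1}·y_i), indices taken mod 7.
Σ = (-26) + (65) + (77) + (101) + (133) + (133) + (104) = 587
Area = |Σ|/2 = 293.5.

293.5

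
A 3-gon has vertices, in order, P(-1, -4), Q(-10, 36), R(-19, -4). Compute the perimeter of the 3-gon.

|PQ| = √((-9)² + (40)²) = √1681 = 41
|QR| = √((-9)² + (-40)²) = √1681 = 41
|RP| = √((18)² + (0)²) = √324 = 18
Perimeter = 41 + 41 + 18 = 100.

100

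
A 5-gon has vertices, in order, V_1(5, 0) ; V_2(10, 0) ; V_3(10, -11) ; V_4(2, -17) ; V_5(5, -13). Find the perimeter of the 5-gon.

|V_1V_2| = √((5)² + (0)²) = √25 = 5
|V_2V_3| = √((0)² + (-11)²) = √121 = 11
|V_3V_4| = √((-8)² + (-6)²) = √100 = 10
|V_4V_5| = √((3)² + (4)²) = √25 = 5
|V_5V_1| = √((0)² + (13)²) = √169 = 13
Perimeter = 5 + 11 + 10 + 5 + 13 = 44.

44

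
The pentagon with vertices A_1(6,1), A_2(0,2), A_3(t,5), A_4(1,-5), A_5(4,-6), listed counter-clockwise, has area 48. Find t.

-5

The doubled signed area Σ (x_i y_{i+1} − x_{i+1} y_i) is linear in t.
With t=0 it equals 61; the coefficient of t is -7 (from the two edges through A_3).
So -7·t + 61 = 2·48 = 96 ⇒ t = -5.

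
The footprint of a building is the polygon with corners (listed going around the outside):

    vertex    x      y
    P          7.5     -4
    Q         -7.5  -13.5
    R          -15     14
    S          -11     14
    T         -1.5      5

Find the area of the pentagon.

Apply the shoelace formula: 2A = Σ (x_i·y_{i+1} − x_{i+1}·y_i), indices taken mod 5.
Σ = (-131.25) + (-307.5) + (-56) + (-34) + (-31.5) = -560.25
Area = |Σ|/2 = 280.125.

280.125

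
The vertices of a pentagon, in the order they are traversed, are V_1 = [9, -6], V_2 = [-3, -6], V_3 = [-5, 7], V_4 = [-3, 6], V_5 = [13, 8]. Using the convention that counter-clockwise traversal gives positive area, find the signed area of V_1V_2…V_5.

Apply the shoelace formula: 2A = Σ (x_i·y_{i+1} − x_{i+1}·y_i), indices taken mod 5.
Σ = (-72) + (-51) + (-9) + (-102) + (-150) = -384
Signed area = Σ/2 = -192 (negative ⇒ clockwise traversal).

-192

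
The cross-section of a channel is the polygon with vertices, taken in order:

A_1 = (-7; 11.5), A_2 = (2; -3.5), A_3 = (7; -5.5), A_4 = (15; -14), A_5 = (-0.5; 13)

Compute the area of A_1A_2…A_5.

136.375

Σ = (1.5) + (13.5) + (-15.5) + (188) + (85.25) = 272.75
Area = |Σ|/2 = 136.375.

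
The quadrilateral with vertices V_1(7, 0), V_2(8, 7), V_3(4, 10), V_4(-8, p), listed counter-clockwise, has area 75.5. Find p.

10

The doubled signed area Σ (x_i y_{i+1} − x_{i+1} y_i) is linear in p.
With p=0 it equals 181; the coefficient of p is -3 (from the two edges through V_4).
So -3·p + 181 = 2·75.5 = 151 ⇒ p = 10.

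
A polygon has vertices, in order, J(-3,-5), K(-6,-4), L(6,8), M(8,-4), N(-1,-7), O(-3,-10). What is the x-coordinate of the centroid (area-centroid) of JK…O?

Apply the shoelace formula. First the cross-terms c_i = x_i·y_{i+1} − x_{i+1}·y_i:
  -18, -24, -88, -60, -11, -15  ⇒  2A = -216, A = -108.
Then Σ (x_i + x_{i+1})·c_i = -1356, so x̄ = -1356 / (6·(-108)) = 113/54.

113/54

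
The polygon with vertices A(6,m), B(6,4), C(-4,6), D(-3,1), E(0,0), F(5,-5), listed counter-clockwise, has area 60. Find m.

The doubled signed area Σ (x_i y_{i+1} − x_{i+1} y_i) is linear in m.
With m=0 it equals 120; the coefficient of m is -1 (from the two edges through A).
So -1·m + 120 = 2·60 = 120 ⇒ m = 0.

0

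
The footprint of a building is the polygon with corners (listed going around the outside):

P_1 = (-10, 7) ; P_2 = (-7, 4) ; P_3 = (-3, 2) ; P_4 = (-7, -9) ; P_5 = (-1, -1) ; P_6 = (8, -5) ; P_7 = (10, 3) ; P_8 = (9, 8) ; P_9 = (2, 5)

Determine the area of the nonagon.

Apply the surveyor's formula: 2A = Σ (x_i·y_{i+1} − x_{i+1}·y_i), indices taken mod 9.
Σ = (9) + (-2) + (41) + (-2) + (13) + (74) + (53) + (29) + (64) = 279
Area = |Σ|/2 = 139.5.

139.5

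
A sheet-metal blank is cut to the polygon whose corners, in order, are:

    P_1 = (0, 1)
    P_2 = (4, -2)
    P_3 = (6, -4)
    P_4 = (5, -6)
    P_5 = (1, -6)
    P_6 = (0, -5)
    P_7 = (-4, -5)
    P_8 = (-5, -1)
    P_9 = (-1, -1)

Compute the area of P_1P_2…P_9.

45.5

P_1→P_2: (0)(-2) − (4)(1) = -4
P_2→P_3: (4)(-4) − (6)(-2) = -4
P_3→P_4: (6)(-6) − (5)(-4) = -16
P_4→P_5: (5)(-6) − (1)(-6) = -24
P_5→P_6: (1)(-5) − (0)(-6) = -5
P_6→P_7: (0)(-5) − (-4)(-5) = -20
P_7→P_8: (-4)(-1) − (-5)(-5) = -21
P_8→P_9: (-5)(-1) − (-1)(-1) = 4
P_9→P_1: (-1)(1) − (0)(-1) = -1
Σ = -91
Area = |Σ|/2 = 45.5.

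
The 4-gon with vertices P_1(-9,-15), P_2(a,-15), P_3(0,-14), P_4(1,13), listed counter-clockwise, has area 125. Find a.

Write out the shoelace sum; only the two edges meeting at P_2 involve a:
2·Area = [((-9)·(-15) − a·(-15)) + (a·(-14) − 0·(-15))] + 116
       = 1·a + 251 = 250
⇒ a = -1.

-1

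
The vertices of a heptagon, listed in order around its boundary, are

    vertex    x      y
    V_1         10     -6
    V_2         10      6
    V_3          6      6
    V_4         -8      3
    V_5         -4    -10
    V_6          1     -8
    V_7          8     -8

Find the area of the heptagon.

V_1→V_2: (10)(6) − (10)(-6) = 120
V_2→V_3: (10)(6) − (6)(6) = 24
V_3→V_4: (6)(3) − (-8)(6) = 66
V_4→V_5: (-8)(-10) − (-4)(3) = 92
V_5→V_6: (-4)(-8) − (1)(-10) = 42
V_6→V_7: (1)(-8) − (8)(-8) = 56
V_7→V_1: (8)(-6) − (10)(-8) = 32
Σ = 432
Area = |Σ|/2 = 216.

216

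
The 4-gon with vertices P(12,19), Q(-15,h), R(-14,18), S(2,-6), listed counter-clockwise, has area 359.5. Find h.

21

Write out the shoelace sum; only the two edges meeting at Q involve h:
2·Area = [(12·h − (-15)·19) + ((-15)·18 − (-14)·h)] + 158
       = 26·h + 173 = 719
⇒ h = 21.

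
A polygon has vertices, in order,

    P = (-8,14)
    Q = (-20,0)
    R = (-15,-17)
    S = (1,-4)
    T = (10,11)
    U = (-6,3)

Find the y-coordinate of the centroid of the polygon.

Apply the shoelace formula. First the cross-terms c_i = x_i·y_{i+1} − x_{i+1}·y_i:
  280, 340, 77, 51, 96, -60  ⇒  2A = 784, A = 392.
Then Σ (y_i + y_{i+1})·c_i = -2796, so ȳ = -2796 / (6·392) = -233/196.

-233/196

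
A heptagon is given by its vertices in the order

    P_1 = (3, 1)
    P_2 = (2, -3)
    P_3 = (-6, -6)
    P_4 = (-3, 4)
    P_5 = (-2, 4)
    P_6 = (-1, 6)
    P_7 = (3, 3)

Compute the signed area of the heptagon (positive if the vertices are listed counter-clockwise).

-61

Apply the shoelace formula: 2A = Σ (x_i·y_{i+1} − x_{i+1}·y_i), indices taken mod 7.
Σ = (-11) + (-30) + (-42) + (-4) + (-8) + (-21) + (-6) = -122
Signed area = Σ/2 = -61 (negative ⇒ clockwise traversal).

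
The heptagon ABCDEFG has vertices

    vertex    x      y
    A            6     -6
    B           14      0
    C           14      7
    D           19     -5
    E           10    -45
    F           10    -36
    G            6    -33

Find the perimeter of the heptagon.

112

|AB| = √((8)² + (6)²) = √100 = 10
|BC| = √((0)² + (7)²) = √49 = 7
|CD| = √((5)² + (-12)²) = √169 = 13
|DE| = √((-9)² + (-40)²) = √1681 = 41
|EF| = √((0)² + (9)²) = √81 = 9
|FG| = √((-4)² + (3)²) = √25 = 5
|GA| = √((0)² + (27)²) = √729 = 27
Perimeter = 10 + 7 + 13 + 41 + 9 + 5 + 27 = 112.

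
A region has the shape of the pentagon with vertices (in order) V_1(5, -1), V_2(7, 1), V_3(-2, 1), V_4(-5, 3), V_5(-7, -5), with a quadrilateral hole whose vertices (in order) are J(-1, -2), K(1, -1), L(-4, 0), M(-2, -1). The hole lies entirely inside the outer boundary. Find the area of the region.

46

Outer boundary:
Σ = (12) + (9) + (-1) + (46) + (32) = 98
Area = |Σ|/2 = 49.
Hole:
Apply the shoelace (surveyor's) formula: 2A = Σ (x_i·y_{i+1} − x_{i+1}·y_i), indices taken mod 4.
Σ = (3) + (-4) + (4) + (3) = 6
Area = |Σ|/2 = 3.
Net area = 49 − 3 = 46.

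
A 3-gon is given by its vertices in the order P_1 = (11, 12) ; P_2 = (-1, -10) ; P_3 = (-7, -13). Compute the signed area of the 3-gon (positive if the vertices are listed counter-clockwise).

Apply the surveyor's formula: 2A = Σ (x_i·y_{i+1} − x_{i+1}·y_i), indices taken mod 3.
P_1→P_2: (11)(-10) − (-1)(12) = -98
P_2→P_3: (-1)(-13) − (-7)(-10) = -57
P_3→P_1: (-7)(12) − (11)(-13) = 59
Σ = -96
Signed area = Σ/2 = -48 (negative ⇒ clockwise traversal).

-48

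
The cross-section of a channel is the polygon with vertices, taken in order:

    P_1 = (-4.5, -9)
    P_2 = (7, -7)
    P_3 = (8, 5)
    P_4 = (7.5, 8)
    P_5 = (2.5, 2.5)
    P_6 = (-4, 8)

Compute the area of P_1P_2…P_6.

156.375

Apply the shoelace (surveyor's) formula: 2A = Σ (x_i·y_{i+1} − x_{i+1}·y_i), indices taken mod 6.
Cross-terms: 94.5, 91, 26.5, -1.25, 30, 72  ⇒  Σ = 312.75
Area = |Σ|/2 = 156.375.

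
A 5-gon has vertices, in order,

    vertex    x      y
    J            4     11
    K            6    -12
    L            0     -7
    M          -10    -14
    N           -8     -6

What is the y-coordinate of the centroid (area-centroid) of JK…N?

-517/171

Apply the shoelace (surveyor's) formula. First the cross-terms c_i = x_i·y_{i+1} − x_{i+1}·y_i:
  -114, -42, -70, -52, -64  ⇒  2A = -342, A = -171.
Then Σ (y_i + y_{i+1})·c_i = 3102, so ȳ = 3102 / (6·(-171)) = -517/171.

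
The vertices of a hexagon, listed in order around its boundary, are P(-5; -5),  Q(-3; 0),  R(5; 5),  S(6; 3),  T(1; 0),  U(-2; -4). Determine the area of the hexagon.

31

Σ = (-15) + (-15) + (-15) + (-3) + (-4) + (-10) = -62
Area = |Σ|/2 = 31.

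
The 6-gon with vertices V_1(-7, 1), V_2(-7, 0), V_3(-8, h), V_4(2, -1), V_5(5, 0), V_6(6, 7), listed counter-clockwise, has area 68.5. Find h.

The doubled signed area Σ (x_i y_{i+1} − x_{i+1} y_i) is linear in h.
With h=0 it equals 110; the coefficient of h is -9 (from the two edges through V_3).
So -9·h + 110 = 2·68.5 = 137 ⇒ h = -3.

-3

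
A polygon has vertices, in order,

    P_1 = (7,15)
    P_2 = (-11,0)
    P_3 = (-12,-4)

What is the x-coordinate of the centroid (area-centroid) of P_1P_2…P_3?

Apply the surveyor's formula. First the cross-terms c_i = x_i·y_{i+1} − x_{i+1}·y_i:
  165, 44, -152  ⇒  2A = 57, A = 28.5.
Then Σ (x_i + x_{i+1})·c_i = -912, so x̄ = -912 / (6·28.5) = -16/3.

-16/3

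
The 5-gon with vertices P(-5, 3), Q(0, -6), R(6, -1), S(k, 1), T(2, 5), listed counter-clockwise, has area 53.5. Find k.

The doubled signed area Σ (x_i y_{i+1} − x_{i+1} y_i) is linear in k.
With k=0 it equals 101; the coefficient of k is 6 (from the two edges through S).
So 6·k + 101 = 2·53.5 = 107 ⇒ k = 1.

1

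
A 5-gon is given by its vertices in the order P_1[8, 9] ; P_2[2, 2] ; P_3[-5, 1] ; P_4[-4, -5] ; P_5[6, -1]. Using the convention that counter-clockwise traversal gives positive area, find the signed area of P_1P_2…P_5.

Σ = (-2) + (12) + (29) + (34) + (62) = 135
Signed area = Σ/2 = 67.5 (positive ⇒ counter-clockwise traversal).

67.5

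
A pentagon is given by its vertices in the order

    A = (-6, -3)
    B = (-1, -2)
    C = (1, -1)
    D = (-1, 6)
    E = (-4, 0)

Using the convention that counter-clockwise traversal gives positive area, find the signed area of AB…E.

Apply Gauss's area formula: 2A = Σ (x_i·y_{i+1} − x_{i+1}·y_i), indices taken mod 5.
Σ = (9) + (3) + (5) + (24) + (12) = 53
Signed area = Σ/2 = 26.5 (positive ⇒ counter-clockwise traversal).

26.5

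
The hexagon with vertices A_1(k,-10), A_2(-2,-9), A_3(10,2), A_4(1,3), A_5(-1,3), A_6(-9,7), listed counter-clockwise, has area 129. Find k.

-3

The doubled signed area Σ (x_i y_{i+1} − x_{i+1} y_i) is linear in k.
With k=0 it equals 210; the coefficient of k is -16 (from the two edges through A_1).
So -16·k + 210 = 2·129 = 258 ⇒ k = -3.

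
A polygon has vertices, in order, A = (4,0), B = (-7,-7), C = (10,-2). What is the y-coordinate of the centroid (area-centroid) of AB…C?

-3

Apply Gauss's area formula. First the cross-terms c_i = x_i·y_{i+1} − x_{i+1}·y_i:
  -28, 84, 8  ⇒  2A = 64, A = 32.
Then Σ (y_i + y_{i+1})·c_i = -576, so ȳ = -576 / (6·32) = -3.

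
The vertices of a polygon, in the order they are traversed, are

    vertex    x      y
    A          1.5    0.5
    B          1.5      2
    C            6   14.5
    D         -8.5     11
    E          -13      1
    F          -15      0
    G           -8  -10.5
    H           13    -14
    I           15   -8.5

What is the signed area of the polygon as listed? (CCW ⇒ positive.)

438.25

Σ = (2.25) + (9.75) + (189.25) + (134.5) + (15) + (157.5) + (248.5) + (99.5) + (20.25) = 876.5
Signed area = Σ/2 = 438.25 (positive ⇒ counter-clockwise traversal).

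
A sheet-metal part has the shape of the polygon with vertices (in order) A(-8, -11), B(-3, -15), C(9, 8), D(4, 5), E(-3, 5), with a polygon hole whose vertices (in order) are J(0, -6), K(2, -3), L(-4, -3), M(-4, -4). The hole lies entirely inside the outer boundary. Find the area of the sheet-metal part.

Outer boundary:
Apply the shoelace (surveyor's) formula: 2A = Σ (x_i·y_{i+1} − x_{i+1}·y_i), indices taken mod 5.
A→B: (-8)(-15) − (-3)(-11) = 87
B→C: (-3)(8) − (9)(-15) = 111
C→D: (9)(5) − (4)(8) = 13
D→E: (4)(5) − (-3)(5) = 35
E→A: (-3)(-11) − (-8)(5) = 73
Σ = 319
Area = |Σ|/2 = 159.5.
Hole:
Cross-terms: 12, -18, 4, 24  ⇒  Σ = 22
Area = |Σ|/2 = 11.
Net area = 159.5 − 11 = 148.5.

148.5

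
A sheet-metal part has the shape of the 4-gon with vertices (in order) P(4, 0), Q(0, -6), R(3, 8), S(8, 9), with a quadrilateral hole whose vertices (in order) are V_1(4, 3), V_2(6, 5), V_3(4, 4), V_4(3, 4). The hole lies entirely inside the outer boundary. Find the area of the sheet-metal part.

Outer boundary:
Apply the shoelace formula: 2A = Σ (x_i·y_{i+1} − x_{i+1}·y_i), indices taken mod 4.
Σ = (-24) + (18) + (-37) + (-36) = -79
Area = |Σ|/2 = 39.5.
Hole:
Apply the shoelace (surveyor's) formula: 2A = Σ (x_i·y_{i+1} − x_{i+1}·y_i), indices taken mod 4.
Σ = (2) + (4) + (4) + (-7) = 3
Area = |Σ|/2 = 1.5.
Net area = 39.5 − 1.5 = 38.

38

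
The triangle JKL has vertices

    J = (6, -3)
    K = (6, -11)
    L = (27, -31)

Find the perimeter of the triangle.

72

|JK| = √((0)² + (-8)²) = √64 = 8
|KL| = √((21)² + (-20)²) = √841 = 29
|LJ| = √((-21)² + (28)²) = √1225 = 35
Perimeter = 8 + 29 + 35 = 72.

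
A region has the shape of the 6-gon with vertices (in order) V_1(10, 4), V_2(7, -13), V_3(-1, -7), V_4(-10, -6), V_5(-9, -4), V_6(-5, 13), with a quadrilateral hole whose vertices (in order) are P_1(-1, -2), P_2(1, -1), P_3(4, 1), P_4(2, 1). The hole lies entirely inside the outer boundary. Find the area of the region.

Outer boundary:
Apply the shoelace formula: 2A = Σ (x_i·y_{i+1} − x_{i+1}·y_i), indices taken mod 6.
Σ = (-158) + (-62) + (-64) + (-14) + (-137) + (-150) = -585
Area = |Σ|/2 = 292.5.
Hole:
Σ = (3) + (5) + (2) + (-3) = 7
Area = |Σ|/2 = 3.5.
Net area = 292.5 − 3.5 = 289.

289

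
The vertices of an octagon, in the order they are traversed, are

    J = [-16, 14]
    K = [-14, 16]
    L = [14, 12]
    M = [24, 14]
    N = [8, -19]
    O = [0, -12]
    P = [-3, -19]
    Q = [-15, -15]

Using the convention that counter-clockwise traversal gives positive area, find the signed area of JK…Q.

-967

Apply Gauss's area formula: 2A = Σ (x_i·y_{i+1} − x_{i+1}·y_i), indices taken mod 8.
Cross-terms: -60, -392, -92, -568, -96, -36, -240, -450  ⇒  Σ = -1934
Signed area = Σ/2 = -967 (negative ⇒ clockwise traversal).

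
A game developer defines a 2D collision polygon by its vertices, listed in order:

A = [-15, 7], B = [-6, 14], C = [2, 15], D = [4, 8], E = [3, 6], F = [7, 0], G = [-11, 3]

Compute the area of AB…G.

191.5

Σ = (-168) + (-118) + (-44) + (0) + (-42) + (21) + (-32) = -383
Area = |Σ|/2 = 191.5.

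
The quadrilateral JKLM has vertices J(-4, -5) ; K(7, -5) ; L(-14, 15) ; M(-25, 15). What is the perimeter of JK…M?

80

|JK| = √((11)² + (0)²) = √121 = 11
|KL| = √((-21)² + (20)²) = √841 = 29
|LM| = √((-11)² + (0)²) = √121 = 11
|MJ| = √((21)² + (-20)²) = √841 = 29
Perimeter = 11 + 29 + 11 + 29 = 80.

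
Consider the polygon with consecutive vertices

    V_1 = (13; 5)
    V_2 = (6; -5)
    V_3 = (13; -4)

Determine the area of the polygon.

Apply Gauss's area formula: 2A = Σ (x_i·y_{i+1} − x_{i+1}·y_i), indices taken mod 3.
Σ = (-95) + (41) + (117) = 63
Area = |Σ|/2 = 31.5.

31.5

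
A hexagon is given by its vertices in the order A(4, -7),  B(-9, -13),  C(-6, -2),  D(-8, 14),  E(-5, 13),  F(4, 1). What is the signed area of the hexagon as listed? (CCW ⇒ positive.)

Apply the surveyor's formula: 2A = Σ (x_i·y_{i+1} − x_{i+1}·y_i), indices taken mod 6.
A→B: (4)(-13) − (-9)(-7) = -115
B→C: (-9)(-2) − (-6)(-13) = -60
C→D: (-6)(14) − (-8)(-2) = -100
D→E: (-8)(13) − (-5)(14) = -34
E→F: (-5)(1) − (4)(13) = -57
F→A: (4)(-7) − (4)(1) = -32
Σ = -398
Signed area = Σ/2 = -199 (negative ⇒ clockwise traversal).

-199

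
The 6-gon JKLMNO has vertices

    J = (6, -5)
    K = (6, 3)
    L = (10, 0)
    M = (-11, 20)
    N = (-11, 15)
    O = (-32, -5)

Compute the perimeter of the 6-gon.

|JK| = √((0)² + (8)²) = √64 = 8
|KL| = √((4)² + (-3)²) = √25 = 5
|LM| = √((-21)² + (20)²) = √841 = 29
|MN| = √((0)² + (-5)²) = √25 = 5
|NO| = √((-21)² + (-20)²) = √841 = 29
|OJ| = √((38)² + (0)²) = √1444 = 38
Perimeter = 8 + 5 + 29 + 5 + 29 + 38 = 114.

114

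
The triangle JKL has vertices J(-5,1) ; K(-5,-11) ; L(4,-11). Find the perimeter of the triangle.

36

|JK| = √((0)² + (-12)²) = √144 = 12
|KL| = √((9)² + (0)²) = √81 = 9
|LJ| = √((-9)² + (12)²) = √225 = 15
Perimeter = 12 + 9 + 15 = 36.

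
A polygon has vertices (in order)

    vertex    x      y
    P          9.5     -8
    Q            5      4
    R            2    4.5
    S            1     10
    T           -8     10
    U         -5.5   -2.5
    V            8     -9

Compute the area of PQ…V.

182

Apply Gauss's area formula: 2A = Σ (x_i·y_{i+1} − x_{i+1}·y_i), indices taken mod 7.
Cross-terms: 78, 14.5, 15.5, 90, 75, 69.5, 21.5  ⇒  Σ = 364
Area = |Σ|/2 = 182.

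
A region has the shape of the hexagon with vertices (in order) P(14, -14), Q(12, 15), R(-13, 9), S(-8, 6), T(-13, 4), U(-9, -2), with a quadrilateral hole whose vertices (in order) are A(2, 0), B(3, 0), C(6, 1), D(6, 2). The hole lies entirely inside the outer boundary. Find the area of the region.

Outer boundary:
Cross-terms: 378, 303, -6, 46, 62, 154  ⇒  Σ = 937
Area = |Σ|/2 = 468.5.
Hole:
Cross-terms: 0, 3, 6, -4  ⇒  Σ = 5
Area = |Σ|/2 = 2.5.
Net area = 468.5 − 2.5 = 466.

466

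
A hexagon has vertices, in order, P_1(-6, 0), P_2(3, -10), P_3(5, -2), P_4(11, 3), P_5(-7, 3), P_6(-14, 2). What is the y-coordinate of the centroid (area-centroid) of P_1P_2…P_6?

Apply the surveyor's formula. First the cross-terms c_i = x_i·y_{i+1} − x_{i+1}·y_i:
  60, 44, 37, 54, 28, 12  ⇒  2A = 235, A = 117.5.
Then Σ (y_i + y_{i+1})·c_i = -603, so ȳ = -603 / (6·117.5) = -201/235.

-201/235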